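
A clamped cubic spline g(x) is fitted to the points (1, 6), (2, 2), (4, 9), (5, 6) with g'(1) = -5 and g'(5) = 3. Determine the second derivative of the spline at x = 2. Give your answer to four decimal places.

13.1429

Put M_i = g'' at the i-th knot. Here h = (1, 2, 1) and Δ = (-4, 7/2, -3), so the interior equations h_(i-1)·M_(i-1) + 2(h_(i-1)+h_i)·M_i + h_i·M_(i+1) = 6(Δ_i − Δ_(i-1)) read
  1·M_0 + 6·M_1 + 2·M_2 = 6(Δ_1 - Δ_0) = 45
  2·M_1 + 6·M_2 + 1·M_3 = 6(Δ_2 - Δ_1) = -39
Clamped end conditions give two more equations: 2h_0·M_0 + h_0·M_1 = 6(Δ_0 - g'(1)) = 6 and h_2·M_2 + 2h_2·M_3 = 6(g'(5) - Δ_2) = 36.
Solving the tridiagonal system: M_0 = -25/7, M_1 = 92/7, M_2 = -106/7, M_3 = 179/7.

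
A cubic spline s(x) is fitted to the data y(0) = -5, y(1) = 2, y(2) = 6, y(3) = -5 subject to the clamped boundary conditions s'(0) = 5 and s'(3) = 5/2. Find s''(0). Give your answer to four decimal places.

With m_i denoting the second derivative at x_i, h_i = 1, 1, 1, and Δ_i = (y_(i+1) − y_i)/h_i = 7, 4, -11:
  1·m_0 + 4·m_1 + 1·m_2 = 6(Δ_1 - Δ_0) = -18
  1·m_1 + 4·m_2 + 1·m_3 = 6(Δ_2 - Δ_1) = -90
Clamped end conditions give two more equations: 2h_0·m_0 + h_0·m_1 = 6(Δ_0 - s'(0)) = 12 and h_2·m_2 + 2h_2·m_3 = 6(s'(3) - Δ_2) = 81.
Forward elimination and back-substitution give m_0 = 59/15, m_1 = 62/15, m_2 = -577/15, m_3 = 896/15.

3.9333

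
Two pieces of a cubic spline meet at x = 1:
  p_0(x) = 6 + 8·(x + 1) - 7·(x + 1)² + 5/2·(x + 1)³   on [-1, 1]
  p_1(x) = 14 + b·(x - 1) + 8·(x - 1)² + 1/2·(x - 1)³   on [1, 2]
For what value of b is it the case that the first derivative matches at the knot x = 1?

p_0'(x) = 8 - 14·(x + 1) + 15/2·(x + 1)², so p_0'(1) = 10. On the right, p_1'(1) = b, so b = 10.

10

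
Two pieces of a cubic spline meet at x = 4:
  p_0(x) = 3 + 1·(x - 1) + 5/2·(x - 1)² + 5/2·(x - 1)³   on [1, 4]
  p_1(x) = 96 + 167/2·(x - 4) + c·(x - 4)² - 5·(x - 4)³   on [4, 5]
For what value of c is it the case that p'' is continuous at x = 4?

p_0''(x) = 5 + 15·(x - 1), so p_0''(4) = 50. On the right, p_1''(4) = 2c, so c = 25.

25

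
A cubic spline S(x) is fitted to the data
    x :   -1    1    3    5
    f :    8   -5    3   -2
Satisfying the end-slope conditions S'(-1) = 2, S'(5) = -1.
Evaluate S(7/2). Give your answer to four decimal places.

2.9031

Write M_i for S''(x_i). With h_i = 2, 2, 2 and divided differences Δ_i = -13/2, 4, -5/2, the continuity of S' gives the tridiagonal system
  2·M_0 + 8·M_1 + 2·M_2 = 6(Δ_1 - Δ_0) = 63
  2·M_1 + 8·M_2 + 2·M_3 = 6(Δ_2 - Δ_1) = -39
Clamped end conditions give two more equations: 2h_0·M_0 + h_0·M_1 = 6(Δ_0 - S'(-1)) = -51 and h_2·M_2 + 2h_2·M_3 = 6(S'(5) - Δ_2) = 9.
Solving: M_0 = -103/5, M_1 = 157/10, M_2 = -107/10, M_3 = 38/5.
On [3, 5], S(x) = 3 + 21/10·(x - 3) - 107/20·(x - 3)² + 61/40·(x - 3)³.
With (x - 3) = 1/2: S(7/2) = 929/320.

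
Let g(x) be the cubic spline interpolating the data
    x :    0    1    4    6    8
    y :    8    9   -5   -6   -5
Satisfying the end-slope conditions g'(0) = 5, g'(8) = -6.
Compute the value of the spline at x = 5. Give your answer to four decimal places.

-6.9861

Write M_i for g''(x_i). With h_i = 1, 3, 2, 2 and divided differences Δ_i = 1, -14/3, -1/2, 1/2, the continuity of g' gives the tridiagonal system
  1·M_0 + 8·M_1 + 3·M_2 = 6(Δ_1 - Δ_0) = -34
  3·M_1 + 10·M_2 + 2·M_3 = 6(Δ_2 - Δ_1) = 25
  2·M_2 + 8·M_3 + 2·M_4 = 6(Δ_3 - Δ_2) = 6
Clamped end conditions give two more equations: 2h_0·M_0 + h_0·M_1 = 6(Δ_0 - g'(0)) = -24 and h_3·M_3 + 2h_3·M_4 = 6(g'(8) - Δ_3) = -39.
Solving: M_0 = -89/9, M_1 = -38/9, M_2 = 29/9, M_3 = 49/18, M_4 = -100/9.
On [4, 6], g(x) = -5 - 32/9·(x - 4) + 29/18·(x - 4)² - 1/24·(x - 4)³.
With (x - 4) = 1: g(5) = -503/72.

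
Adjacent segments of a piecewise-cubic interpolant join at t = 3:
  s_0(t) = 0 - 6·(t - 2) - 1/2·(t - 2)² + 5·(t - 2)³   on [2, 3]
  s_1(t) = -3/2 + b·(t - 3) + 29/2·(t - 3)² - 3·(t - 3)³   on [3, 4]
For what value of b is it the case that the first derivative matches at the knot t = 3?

s_0'(t) = -6 - 1·(t - 2) + 15·(t - 2)², so s_0'(3) = 8. On the right, s_1'(3) = b, so b = 8.

8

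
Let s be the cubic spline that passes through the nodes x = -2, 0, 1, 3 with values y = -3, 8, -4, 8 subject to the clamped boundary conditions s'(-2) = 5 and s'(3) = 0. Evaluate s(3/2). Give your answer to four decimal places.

-3.9092

Put M_i = s'' at the i-th knot. Here h = (2, 1, 2) and Δ = (11/2, -12, 6), so the interior equations h_(i-1)·M_(i-1) + 2(h_(i-1)+h_i)·M_i + h_i·M_(i+1) = 6(Δ_i − Δ_(i-1)) read
  2·M_0 + 6·M_1 + 1·M_2 = 6(Δ_1 - Δ_0) = -105
  1·M_1 + 6·M_2 + 2·M_3 = 6(Δ_2 - Δ_1) = 108
Clamped end conditions give two more equations: 2h_0·M_0 + h_0·M_1 = 6(Δ_0 - s'(-2)) = 3 and h_2·M_2 + 2h_2·M_3 = 6(s'(3) - Δ_2) = -36.
Solving: M_0 = 463/32, M_1 = -439/16, M_2 = 491/16, M_3 = -779/32.
On [1, 3], s(x) = -4 - 203/32·(x - 1) + 491/32·(x - 1)² - 587/128·(x - 1)³.
With (x - 1) = 1/2: s(3/2) = -4003/1024.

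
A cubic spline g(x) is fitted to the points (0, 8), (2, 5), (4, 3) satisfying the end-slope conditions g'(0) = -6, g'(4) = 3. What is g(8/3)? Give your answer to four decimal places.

3.7037

Write M_i for g''(x_i). With h_i = 2, 2 and divided differences Δ_i = -3/2, -1, the continuity of g' gives the tridiagonal system
  2·M_0 + 8·M_1 + 2·M_2 = 6(Δ_1 - Δ_0) = 3
Clamped end conditions give two more equations: 2h_0·M_0 + h_0·M_1 = 6(Δ_0 - g'(0)) = 27 and h_1·M_1 + 2h_1·M_2 = 6(g'(4) - Δ_1) = 24.
Forward elimination and back-substitution give M_0 = 69/8, M_1 = -15/4, M_2 = 63/8.
On [2, 4], g(x) = 5 - 9/8·(x - 2) - 15/8·(x - 2)² + 31/32·(x - 2)³.
With (x - 2) = 2/3: g(8/3) = 100/27.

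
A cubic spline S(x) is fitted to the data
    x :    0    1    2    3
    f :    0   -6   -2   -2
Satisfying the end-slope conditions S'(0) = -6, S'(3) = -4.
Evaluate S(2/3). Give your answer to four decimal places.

-4.7309

Let m_i = S''(x_i). Step sizes h_i = 1, 1, 1; slopes of the chords Δ_i = (y_(i+1) - y_i)/h_i = -6, 4, 0.
  1·m_0 + 4·m_1 + 1·m_2 = 6(Δ_1 - Δ_0) = 60
  1·m_1 + 4·m_2 + 1·m_3 = 6(Δ_2 - Δ_1) = -24
Clamped end conditions give two more equations: 2h_0·m_0 + h_0·m_1 = 6(Δ_0 - S'(0)) = 0 and h_2·m_2 + 2h_2·m_3 = 6(S'(3) - Δ_2) = -24.
Solving the tridiagonal system: m_0 = -148/15, m_1 = 296/15, m_2 = -136/15, m_3 = -112/15.
On [0, 1], S(x) = 0 - 6·x - 74/15·x² + 74/15·x³.
With x = 2/3: S(2/3) = -1916/405.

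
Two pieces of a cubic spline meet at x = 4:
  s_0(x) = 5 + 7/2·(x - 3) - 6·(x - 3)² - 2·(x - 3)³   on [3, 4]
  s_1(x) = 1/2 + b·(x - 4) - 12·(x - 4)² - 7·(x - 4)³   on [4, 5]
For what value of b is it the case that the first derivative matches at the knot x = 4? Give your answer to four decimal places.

s_0'(x) = 7/2 - 12·(x - 3) - 6·(x - 3)², so s_0'(4) = -29/2. On the right, s_1'(4) = b, so b = -29/2.

-14.5000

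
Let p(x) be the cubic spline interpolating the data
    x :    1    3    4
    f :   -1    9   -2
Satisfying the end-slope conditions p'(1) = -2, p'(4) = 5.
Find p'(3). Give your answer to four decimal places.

Let σ_i = p''(x_i). Step sizes h_i = 2, 1; slopes of the chords Δ_i = (y_(i+1) - y_i)/h_i = 5, -11.
  2·σ_0 + 6·σ_1 + 1·σ_2 = 6(Δ_1 - Δ_0) = -96
Clamped end conditions give two more equations: 2h_0·σ_0 + h_0·σ_1 = 6(Δ_0 - p'(1)) = 42 and h_1·σ_1 + 2h_1·σ_2 = 6(p'(4) - Δ_1) = 96.
Solving the tridiagonal system: σ_0 = 173/6, σ_1 = -110/3, σ_2 = 199/3.
On [3, 4], p'(x) = b_1 + 2c_1·(x - 3) + 3d_1·(x - 3)² with b_1 = Δ_1 - h_1(2σ_1 + σ_2)/6 = -59/6, c_1 = σ_1/2 = -55/3, d_1 = (σ_2 - σ_1)/(6h_1) = 103/6. So p'(3) = -59/6.

-9.8333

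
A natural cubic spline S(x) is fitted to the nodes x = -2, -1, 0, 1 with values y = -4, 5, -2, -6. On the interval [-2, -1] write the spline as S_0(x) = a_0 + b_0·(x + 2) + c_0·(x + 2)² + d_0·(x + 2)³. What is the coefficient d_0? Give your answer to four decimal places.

-4.4667

With M_i denoting the second derivative at x_i, h_i = 1, 1, 1, and Δ_i = (y_(i+1) − y_i)/h_i = 9, -7, -4:
  1·M_0 + 4·M_1 + 1·M_2 = 6(Δ_1 - Δ_0) = -96
  1·M_1 + 4·M_2 + 1·M_3 = 6(Δ_2 - Δ_1) = 18
Natural end conditions: M_0 = M_3 = 0.
Solving the tridiagonal system: M_0 = 0, M_1 = -134/5, M_2 = 56/5, M_3 = 0.
On [-2, -1], with S_0(x) = a_0 + b_0·(x + 2) + c_0·(x + 2)² + d_0·(x + 2)³: c_0 = M_0/2 = 0, d_0 = (M_1 - M_0)/(6h_0) = -67/15, b_0 = Δ_0 - h_0(2M_0 + M_1)/6 = 202/15.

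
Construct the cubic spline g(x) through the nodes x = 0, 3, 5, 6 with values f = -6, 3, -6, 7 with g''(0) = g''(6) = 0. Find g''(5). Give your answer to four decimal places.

Write M_i for g''(x_i). With h_i = 3, 2, 1 and divided differences Δ_i = 3, -9/2, 13, the continuity of g' gives the tridiagonal system
  3·M_0 + 10·M_1 + 2·M_2 = 6(Δ_1 - Δ_0) = -45
  2·M_1 + 6·M_2 + 1·M_3 = 6(Δ_2 - Δ_1) = 105
Natural end conditions: M_0 = M_3 = 0.
Forward elimination and back-substitution give M_0 = 0, M_1 = -60/7, M_2 = 285/14, M_3 = 0.

20.3571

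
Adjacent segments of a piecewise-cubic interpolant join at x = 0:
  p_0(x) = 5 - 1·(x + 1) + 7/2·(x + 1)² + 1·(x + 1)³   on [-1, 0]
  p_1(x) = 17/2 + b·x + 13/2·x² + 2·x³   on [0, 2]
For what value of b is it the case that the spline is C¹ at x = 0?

9

p_0'(x) = -1 + 7·(x + 1) + 3·(x + 1)², so p_0'(0) = 9. On the right, p_1'(0) = b, so b = 9.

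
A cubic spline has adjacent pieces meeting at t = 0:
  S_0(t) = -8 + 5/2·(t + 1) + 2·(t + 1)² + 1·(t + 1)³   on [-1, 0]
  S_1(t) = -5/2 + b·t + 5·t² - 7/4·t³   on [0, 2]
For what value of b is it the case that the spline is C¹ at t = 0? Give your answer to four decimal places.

9.5000

S_0'(t) = 5/2 + 4·(t + 1) + 3·(t + 1)², so S_0'(0) = 19/2. On the right, S_1'(0) = b, so b = 19/2.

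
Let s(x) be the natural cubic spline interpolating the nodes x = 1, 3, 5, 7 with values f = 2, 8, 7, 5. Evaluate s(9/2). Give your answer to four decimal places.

With M_i denoting the second derivative at x_i, h_i = 2, 2, 2, and Δ_i = (y_(i+1) − y_i)/h_i = 3, -1/2, -1:
  2·M_0 + 8·M_1 + 2·M_2 = 6(Δ_1 - Δ_0) = -21
  2·M_1 + 8·M_2 + 2·M_3 = 6(Δ_2 - Δ_1) = -3
Natural end conditions: M_0 = M_3 = 0.
Solving the tridiagonal system: M_0 = 0, M_1 = -27/10, M_2 = 3/10, M_3 = 0.
On [3, 5], s(x) = 8 + 6/5·(x - 3) - 27/20·(x - 3)² + 1/4·(x - 3)³.
With (x - 3) = 3/2: s(9/2) = 1217/160.

7.6063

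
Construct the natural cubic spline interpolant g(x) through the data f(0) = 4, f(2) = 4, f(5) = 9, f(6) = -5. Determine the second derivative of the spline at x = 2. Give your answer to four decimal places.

Write m_i for g''(x_i). With h_i = 2, 3, 1 and divided differences Δ_i = 0, 5/3, -14, the continuity of g' gives the tridiagonal system
  2·m_0 + 10·m_1 + 3·m_2 = 6(Δ_1 - Δ_0) = 10
  3·m_1 + 8·m_2 + 1·m_3 = 6(Δ_2 - Δ_1) = -94
Natural end conditions: m_0 = m_3 = 0.
Solving the tridiagonal system: m_0 = 0, m_1 = 362/71, m_2 = -970/71, m_3 = 0.

5.0986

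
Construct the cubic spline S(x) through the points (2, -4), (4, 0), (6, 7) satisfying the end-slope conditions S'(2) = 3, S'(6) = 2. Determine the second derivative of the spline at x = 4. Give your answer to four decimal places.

2.7500

Write M_i for S''(x_i). With h_i = 2, 2 and divided differences Δ_i = 2, 7/2, the continuity of S' gives the tridiagonal system
  2·M_0 + 8·M_1 + 2·M_2 = 6(Δ_1 - Δ_0) = 9
Clamped end conditions give two more equations: 2h_0·M_0 + h_0·M_1 = 6(Δ_0 - S'(2)) = -6 and h_1·M_1 + 2h_1·M_2 = 6(S'(6) - Δ_1) = -9.
Forward elimination and back-substitution give M_0 = -23/8, M_1 = 11/4, M_2 = -29/8.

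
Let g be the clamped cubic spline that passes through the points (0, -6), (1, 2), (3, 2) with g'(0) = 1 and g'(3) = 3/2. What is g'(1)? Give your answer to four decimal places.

Write σ_i for g''(x_i). With h_i = 1, 2 and divided differences Δ_i = 8, 0, the continuity of g' gives the tridiagonal system
  1·σ_0 + 6·σ_1 + 2·σ_2 = 6(Δ_1 - Δ_0) = -48
Clamped end conditions give two more equations: 2h_0·σ_0 + h_0·σ_1 = 6(Δ_0 - g'(0)) = 42 and h_1·σ_1 + 2h_1·σ_2 = 6(g'(3) - Δ_1) = 9.
Solving the tridiagonal system: σ_0 = 175/6, σ_1 = -49/3, σ_2 = 125/12.
On [1, 3], g'(x) = b_1 + 2c_1·(x - 1) + 3d_1·(x - 1)² with b_1 = Δ_1 - h_1(2σ_1 + σ_2)/6 = 89/12, c_1 = σ_1/2 = -49/6, d_1 = (σ_2 - σ_1)/(6h_1) = 107/48. So g'(1) = 89/12.

7.4167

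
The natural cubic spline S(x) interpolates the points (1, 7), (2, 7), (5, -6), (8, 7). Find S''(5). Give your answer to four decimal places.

5.6782

Put M_i = S'' at the i-th knot. Here h = (1, 3, 3) and Δ = (0, -13/3, 13/3), so the interior equations h_(i-1)·M_(i-1) + 2(h_(i-1)+h_i)·M_i + h_i·M_(i+1) = 6(Δ_i − Δ_(i-1)) read
  1·M_0 + 8·M_1 + 3·M_2 = 6(Δ_1 - Δ_0) = -26
  3·M_1 + 12·M_2 + 3·M_3 = 6(Δ_2 - Δ_1) = 52
Natural end conditions: M_0 = M_3 = 0.
Solving the tridiagonal system: M_0 = 0, M_1 = -156/29, M_2 = 494/87, M_3 = 0.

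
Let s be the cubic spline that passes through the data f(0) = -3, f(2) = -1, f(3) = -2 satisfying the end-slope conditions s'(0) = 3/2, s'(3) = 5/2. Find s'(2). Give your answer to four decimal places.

-1.5833

With σ_i denoting the second derivative at x_i, h_i = 2, 1, and Δ_i = (y_(i+1) − y_i)/h_i = 1, -1:
  2·σ_0 + 6·σ_1 + 1·σ_2 = 6(Δ_1 - Δ_0) = -12
Clamped end conditions give two more equations: 2h_0·σ_0 + h_0·σ_1 = 6(Δ_0 - s'(0)) = -3 and h_1·σ_1 + 2h_1·σ_2 = 6(s'(3) - Δ_1) = 21.
Forward elimination and back-substitution give σ_0 = 19/12, σ_1 = -14/3, σ_2 = 77/6.
On [2, 3], s'(x) = b_1 + 2c_1·(x - 2) + 3d_1·(x - 2)² with b_1 = Δ_1 - h_1(2σ_1 + σ_2)/6 = -19/12, c_1 = σ_1/2 = -7/3, d_1 = (σ_2 - σ_1)/(6h_1) = 35/12. So s'(2) = -19/12.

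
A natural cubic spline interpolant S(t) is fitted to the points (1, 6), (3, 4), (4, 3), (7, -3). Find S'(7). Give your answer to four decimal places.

With σ_i denoting the second derivative at x_i, h_i = 2, 1, 3, and Δ_i = (y_(i+1) − y_i)/h_i = -1, -1, -2:
  2·σ_0 + 6·σ_1 + 1·σ_2 = 6(Δ_1 - Δ_0) = 0
  1·σ_1 + 8·σ_2 + 3·σ_3 = 6(Δ_2 - Δ_1) = -6
Natural end conditions: σ_0 = σ_3 = 0.
Forward elimination and back-substitution give σ_0 = 0, σ_1 = 6/47, σ_2 = -36/47, σ_3 = 0.
On [4, 7], S'(t) = b_2 + 2c_2·(t - 4) + 3d_2·(t - 4)² with b_2 = Δ_2 - h_2(2σ_2 + σ_3)/6 = -58/47, c_2 = σ_2/2 = -18/47, d_2 = (σ_3 - σ_2)/(6h_2) = 2/47. So S'(7) = -112/47.

-2.3830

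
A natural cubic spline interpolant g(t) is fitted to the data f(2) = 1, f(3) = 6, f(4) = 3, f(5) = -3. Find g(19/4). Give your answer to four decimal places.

-1.4375

With m_i denoting the second derivative at x_i, h_i = 1, 1, 1, and Δ_i = (y_(i+1) − y_i)/h_i = 5, -3, -6:
  1·m_0 + 4·m_1 + 1·m_2 = 6(Δ_1 - Δ_0) = -48
  1·m_1 + 4·m_2 + 1·m_3 = 6(Δ_2 - Δ_1) = -18
Natural end conditions: m_0 = m_3 = 0.
Solving: m_0 = 0, m_1 = -58/5, m_2 = -8/5, m_3 = 0.
On [4, 5], g(t) = 3 - 82/15·(t - 4) - 4/5·(t - 4)² + 4/15·(t - 4)³.
With (t - 4) = 3/4: g(19/4) = -23/16.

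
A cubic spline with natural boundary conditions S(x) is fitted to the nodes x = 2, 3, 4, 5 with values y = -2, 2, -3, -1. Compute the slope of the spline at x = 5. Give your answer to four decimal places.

4.4667

With M_i denoting the second derivative at x_i, h_i = 1, 1, 1, and Δ_i = (y_(i+1) − y_i)/h_i = 4, -5, 2:
  1·M_0 + 4·M_1 + 1·M_2 = 6(Δ_1 - Δ_0) = -54
  1·M_1 + 4·M_2 + 1·M_3 = 6(Δ_2 - Δ_1) = 42
Natural end conditions: M_0 = M_3 = 0.
Solving the tridiagonal system: M_0 = 0, M_1 = -86/5, M_2 = 74/5, M_3 = 0.
On [4, 5], S'(x) = b_2 + 2c_2·(x - 4) + 3d_2·(x - 4)² with b_2 = Δ_2 - h_2(2M_2 + M_3)/6 = -44/15, c_2 = M_2/2 = 37/5, d_2 = (M_3 - M_2)/(6h_2) = -37/15. So S'(5) = 67/15.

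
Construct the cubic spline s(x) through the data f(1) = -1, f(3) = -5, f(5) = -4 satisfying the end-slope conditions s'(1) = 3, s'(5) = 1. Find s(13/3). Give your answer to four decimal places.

-4.8704

With M_i denoting the second derivative at x_i, h_i = 2, 2, and Δ_i = (y_(i+1) − y_i)/h_i = -2, 1/2:
  2·M_0 + 8·M_1 + 2·M_2 = 6(Δ_1 - Δ_0) = 15
Clamped end conditions give two more equations: 2h_0·M_0 + h_0·M_1 = 6(Δ_0 - s'(1)) = -30 and h_1·M_1 + 2h_1·M_2 = 6(s'(5) - Δ_1) = 3.
Forward elimination and back-substitution give M_0 = -79/8, M_1 = 19/4, M_2 = -13/8.
On [3, 5], s(x) = -5 - 17/8·(x - 3) + 19/8·(x - 3)² - 17/32·(x - 3)³.
With (x - 3) = 4/3: s(13/3) = -263/54.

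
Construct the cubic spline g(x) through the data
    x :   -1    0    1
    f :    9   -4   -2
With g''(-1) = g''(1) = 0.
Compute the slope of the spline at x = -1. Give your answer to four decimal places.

-16.7500

Let M_i = g''(x_i). Step sizes h_i = 1, 1; slopes of the chords Δ_i = (y_(i+1) - y_i)/h_i = -13, 2.
  1·M_0 + 4·M_1 + 1·M_2 = 6(Δ_1 - Δ_0) = 90
Natural end conditions: M_0 = M_2 = 0.
Hence M_0 = 0, M_1 = 45/2, M_2 = 0.
On [-1, 0], g'(x) = b_0 + 2c_0·(x + 1) + 3d_0·(x + 1)² with b_0 = Δ_0 - h_0(2M_0 + M_1)/6 = -67/4, c_0 = M_0/2 = 0, d_0 = (M_1 - M_0)/(6h_0) = 15/4. So g'(-1) = -67/4.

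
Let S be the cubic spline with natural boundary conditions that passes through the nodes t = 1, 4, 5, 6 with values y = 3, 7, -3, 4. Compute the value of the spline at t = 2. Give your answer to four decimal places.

9.6953

Write M_i for S''(x_i). With h_i = 3, 1, 1 and divided differences Δ_i = 4/3, -10, 7, the continuity of S' gives the tridiagonal system
  3·M_0 + 8·M_1 + 1·M_2 = 6(Δ_1 - Δ_0) = -68
  1·M_1 + 4·M_2 + 1·M_3 = 6(Δ_2 - Δ_1) = 102
Natural end conditions: M_0 = M_3 = 0.
Solving: M_0 = 0, M_1 = -374/31, M_2 = 884/31, M_3 = 0.
On [1, 4], S(t) = 3 + 685/93·(t - 1) + 0·(t - 1)² - 187/279·(t - 1)³.
With (t - 1) = 1: S(2) = 2705/279.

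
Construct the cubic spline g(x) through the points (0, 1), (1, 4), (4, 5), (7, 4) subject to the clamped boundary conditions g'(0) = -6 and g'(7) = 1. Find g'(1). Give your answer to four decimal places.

5.9677

Put M_i = g'' at the i-th knot. Here h = (1, 3, 3) and Δ = (3, 1/3, -1/3), so the interior equations h_(i-1)·M_(i-1) + 2(h_(i-1)+h_i)·M_i + h_i·M_(i+1) = 6(Δ_i − Δ_(i-1)) read
  1·M_0 + 8·M_1 + 3·M_2 = 6(Δ_1 - Δ_0) = -16
  3·M_1 + 12·M_2 + 3·M_3 = 6(Δ_2 - Δ_1) = -4
Clamped end conditions give two more equations: 2h_0·M_0 + h_0·M_1 = 6(Δ_0 - g'(0)) = 54 and h_2·M_2 + 2h_2·M_3 = 6(g'(7) - Δ_2) = 8.
Solving: M_0 = 932/31, M_1 = -190/31, M_2 = 92/93, M_3 = 26/31.
On [1, 4], g'(x) = b_1 + 2c_1·(x - 1) + 3d_1·(x - 1)² with b_1 = Δ_1 - h_1(2M_1 + M_2)/6 = 185/31, c_1 = M_1/2 = -95/31, d_1 = (M_2 - M_1)/(6h_1) = 331/837. So g'(1) = 185/31.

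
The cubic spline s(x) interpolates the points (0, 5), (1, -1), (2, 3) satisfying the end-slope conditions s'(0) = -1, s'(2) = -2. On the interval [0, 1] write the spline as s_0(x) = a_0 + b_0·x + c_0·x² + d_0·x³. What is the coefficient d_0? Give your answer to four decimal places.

Write m_i for s''(x_i). With h_i = 1, 1 and divided differences Δ_i = -6, 4, the continuity of s' gives the tridiagonal system
  1·m_0 + 4·m_1 + 1·m_2 = 6(Δ_1 - Δ_0) = 60
Clamped end conditions give two more equations: 2h_0·m_0 + h_0·m_1 = 6(Δ_0 - s'(0)) = -30 and h_1·m_1 + 2h_1·m_2 = 6(s'(2) - Δ_1) = -36.
Forward elimination and back-substitution give m_0 = -61/2, m_1 = 31, m_2 = -67/2.
On [0, 1], with s_0(x) = a_0 + b_0·x + c_0·x² + d_0·x³: c_0 = m_0/2 = -61/4, d_0 = (m_1 - m_0)/(6h_0) = 41/4, b_0 = Δ_0 - h_0(2m_0 + m_1)/6 = -1.

10.2500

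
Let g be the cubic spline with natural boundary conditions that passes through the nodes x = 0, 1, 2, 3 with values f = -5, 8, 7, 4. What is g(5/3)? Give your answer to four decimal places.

8.2519

With m_i denoting the second derivative at x_i, h_i = 1, 1, 1, and Δ_i = (y_(i+1) − y_i)/h_i = 13, -1, -3:
  1·m_0 + 4·m_1 + 1·m_2 = 6(Δ_1 - Δ_0) = -84
  1·m_1 + 4·m_2 + 1·m_3 = 6(Δ_2 - Δ_1) = -12
Natural end conditions: m_0 = m_3 = 0.
Hence m_0 = 0, m_1 = -108/5, m_2 = 12/5, m_3 = 0.
On [1, 2], g(x) = 8 + 29/5·(x - 1) - 54/5·(x - 1)² + 4·(x - 1)³.
With (x - 1) = 2/3: g(5/3) = 1114/135.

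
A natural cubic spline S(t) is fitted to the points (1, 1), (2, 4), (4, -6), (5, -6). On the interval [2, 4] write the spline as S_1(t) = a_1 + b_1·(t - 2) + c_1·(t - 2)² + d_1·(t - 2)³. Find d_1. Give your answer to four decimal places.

Let m_i = S''(x_i). Step sizes h_i = 1, 2, 1; slopes of the chords Δ_i = (y_(i+1) - y_i)/h_i = 3, -5, 0.
  1·m_0 + 6·m_1 + 2·m_2 = 6(Δ_1 - Δ_0) = -48
  2·m_1 + 6·m_2 + 1·m_3 = 6(Δ_2 - Δ_1) = 30
Natural end conditions: m_0 = m_3 = 0.
Forward elimination and back-substitution give m_0 = 0, m_1 = -87/8, m_2 = 69/8, m_3 = 0.
On [2, 4], with S_1(t) = a_1 + b_1·(t - 2) + c_1·(t - 2)² + d_1·(t - 2)³: c_1 = m_1/2 = -87/16, d_1 = (m_2 - m_1)/(6h_1) = 13/8, b_1 = Δ_1 - h_1(2m_1 + m_2)/6 = -5/8.

1.6250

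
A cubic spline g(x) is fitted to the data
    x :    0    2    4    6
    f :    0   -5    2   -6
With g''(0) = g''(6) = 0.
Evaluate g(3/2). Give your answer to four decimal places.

Let m_i = g''(x_i). Step sizes h_i = 2, 2, 2; slopes of the chords Δ_i = (y_(i+1) - y_i)/h_i = -5/2, 7/2, -4.
  2·m_0 + 8·m_1 + 2·m_2 = 6(Δ_1 - Δ_0) = 36
  2·m_1 + 8·m_2 + 2·m_3 = 6(Δ_2 - Δ_1) = -45
Natural end conditions: m_0 = m_3 = 0.
Solving: m_0 = 0, m_1 = 63/10, m_2 = -36/5, m_3 = 0.
On [0, 2], g(x) = 0 - 23/5·x + 0·x² + 21/40·x³.
With x = 3/2: g(3/2) = -1641/320.

-5.1281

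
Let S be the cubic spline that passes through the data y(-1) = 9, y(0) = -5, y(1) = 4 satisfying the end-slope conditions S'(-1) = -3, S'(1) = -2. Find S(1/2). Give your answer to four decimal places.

-0.5625

Let σ_i = S''(x_i). Step sizes h_i = 1, 1; slopes of the chords Δ_i = (y_(i+1) - y_i)/h_i = -14, 9.
  1·σ_0 + 4·σ_1 + 1·σ_2 = 6(Δ_1 - Δ_0) = 138
Clamped end conditions give two more equations: 2h_0·σ_0 + h_0·σ_1 = 6(Δ_0 - S'(-1)) = -66 and h_1·σ_1 + 2h_1·σ_2 = 6(S'(1) - Δ_1) = -66.
Hence σ_0 = -67, σ_1 = 68, σ_2 = -67.
On [0, 1], S(x) = -5 - 5/2·x + 34·x² - 45/2·x³.
With x = 1/2: S(1/2) = -9/16.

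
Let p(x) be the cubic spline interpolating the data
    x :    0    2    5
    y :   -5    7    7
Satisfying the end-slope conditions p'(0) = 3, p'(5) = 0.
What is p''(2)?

-6

Write m_i for p''(x_i). With h_i = 2, 3 and divided differences Δ_i = 6, 0, the continuity of p' gives the tridiagonal system
  2·m_0 + 10·m_1 + 3·m_2 = 6(Δ_1 - Δ_0) = -36
Clamped end conditions give two more equations: 2h_0·m_0 + h_0·m_1 = 6(Δ_0 - p'(0)) = 18 and h_1·m_1 + 2h_1·m_2 = 6(p'(5) - Δ_1) = 0.
Forward elimination and back-substitution give m_0 = 15/2, m_1 = -6, m_2 = 3.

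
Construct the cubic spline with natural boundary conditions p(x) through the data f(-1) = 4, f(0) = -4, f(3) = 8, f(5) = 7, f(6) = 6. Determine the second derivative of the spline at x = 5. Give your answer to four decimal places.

1.6523

Write m_i for p''(x_i). With h_i = 1, 3, 2, 1 and divided differences Δ_i = -8, 4, -1/2, -1, the continuity of p' gives the tridiagonal system
  1·m_0 + 8·m_1 + 3·m_2 = 6(Δ_1 - Δ_0) = 72
  3·m_1 + 10·m_2 + 2·m_3 = 6(Δ_2 - Δ_1) = -27
  2·m_2 + 6·m_3 + 1·m_4 = 6(Δ_3 - Δ_2) = -3
Natural end conditions: m_0 = m_4 = 0.
Solving: m_0 = 0, m_1 = 2250/197, m_2 = -1272/197, m_3 = 651/394, m_4 = 0.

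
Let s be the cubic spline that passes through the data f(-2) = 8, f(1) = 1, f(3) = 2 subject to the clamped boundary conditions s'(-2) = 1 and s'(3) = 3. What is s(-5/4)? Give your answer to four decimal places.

7.6164

Let M_i = s''(x_i). Step sizes h_i = 3, 2; slopes of the chords Δ_i = (y_(i+1) - y_i)/h_i = -7/3, 1/2.
  3·M_0 + 10·M_1 + 2·M_2 = 6(Δ_1 - Δ_0) = 17
Clamped end conditions give two more equations: 2h_0·M_0 + h_0·M_1 = 6(Δ_0 - s'(-2)) = -20 and h_1·M_1 + 2h_1·M_2 = 6(s'(3) - Δ_1) = 15.
Solving: M_0 = -139/30, M_1 = 13/5, M_2 = 49/20.
On [-2, 1], s(x) = 8 + 1·(x + 2) - 139/60·(x + 2)² + 217/540·(x + 2)³.
With (x + 2) = 3/4: s(-5/4) = 9749/1280.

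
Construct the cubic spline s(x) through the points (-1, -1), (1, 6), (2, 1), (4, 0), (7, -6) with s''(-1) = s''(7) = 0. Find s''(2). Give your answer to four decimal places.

6.8650

With σ_i denoting the second derivative at x_i, h_i = 2, 1, 2, 3, and Δ_i = (y_(i+1) − y_i)/h_i = 7/2, -5, -1/2, -2:
  2·σ_0 + 6·σ_1 + 1·σ_2 = 6(Δ_1 - Δ_0) = -51
  1·σ_1 + 6·σ_2 + 2·σ_3 = 6(Δ_2 - Δ_1) = 27
  2·σ_2 + 10·σ_3 + 3·σ_4 = 6(Δ_3 - Δ_2) = -9
Natural end conditions: σ_0 = σ_4 = 0.
Hence σ_0 = 0, σ_1 = -1572/163, σ_2 = 1119/163, σ_3 = -741/326, σ_4 = 0.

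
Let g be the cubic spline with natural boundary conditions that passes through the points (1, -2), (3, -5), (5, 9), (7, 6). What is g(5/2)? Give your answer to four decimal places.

Put σ_i = g'' at the i-th knot. Here h = (2, 2, 2) and Δ = (-3/2, 7, -3/2), so the interior equations h_(i-1)·σ_(i-1) + 2(h_(i-1)+h_i)·σ_i + h_i·σ_(i+1) = 6(Δ_i − Δ_(i-1)) read
  2·σ_0 + 8·σ_1 + 2·σ_2 = 6(Δ_1 - Δ_0) = 51
  2·σ_1 + 8·σ_2 + 2·σ_3 = 6(Δ_2 - Δ_1) = -51
Natural end conditions: σ_0 = σ_3 = 0.
Solving: σ_0 = 0, σ_1 = 17/2, σ_2 = -17/2, σ_3 = 0.
On [1, 3], g(x) = -2 - 13/3·(x - 1) + 0·(x - 1)² + 17/24·(x - 1)³.
With (x - 1) = 3/2: g(5/2) = -391/64.

-6.1094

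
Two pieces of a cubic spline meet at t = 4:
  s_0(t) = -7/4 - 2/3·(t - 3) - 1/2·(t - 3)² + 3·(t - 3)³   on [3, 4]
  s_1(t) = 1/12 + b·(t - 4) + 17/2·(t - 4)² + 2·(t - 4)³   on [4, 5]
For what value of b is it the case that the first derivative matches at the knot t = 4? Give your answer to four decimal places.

7.3333

s_0'(t) = -2/3 - 1·(t - 3) + 9·(t - 3)², so s_0'(4) = 22/3. On the right, s_1'(4) = b, so b = 22/3.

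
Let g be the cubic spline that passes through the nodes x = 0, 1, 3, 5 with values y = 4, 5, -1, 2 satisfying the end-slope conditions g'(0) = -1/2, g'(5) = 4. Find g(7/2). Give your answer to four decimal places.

-1.5054

Write m_i for g''(x_i). With h_i = 1, 2, 2 and divided differences Δ_i = 1, -3, 3/2, the continuity of g' gives the tridiagonal system
  1·m_0 + 6·m_1 + 2·m_2 = 6(Δ_1 - Δ_0) = -24
  2·m_1 + 8·m_2 + 2·m_3 = 6(Δ_2 - Δ_1) = 27
Clamped end conditions give two more equations: 2h_0·m_0 + h_0·m_1 = 6(Δ_0 - g'(0)) = 9 and h_2·m_2 + 2h_2·m_3 = 6(g'(5) - Δ_2) = 15.
Solving: m_0 = 183/23, m_1 = -159/23, m_2 = 219/46, m_3 = 63/46.
On [3, 5], g(x) = -1 - 49/23·(x - 3) + 219/92·(x - 3)² - 13/46·(x - 3)³.
With (x - 3) = 1/2: g(7/2) = -277/184.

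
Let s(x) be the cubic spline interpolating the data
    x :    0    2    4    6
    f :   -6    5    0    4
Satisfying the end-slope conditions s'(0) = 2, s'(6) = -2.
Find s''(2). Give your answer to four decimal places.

-10.8333

Let M_i = s''(x_i). Step sizes h_i = 2, 2, 2; slopes of the chords Δ_i = (y_(i+1) - y_i)/h_i = 11/2, -5/2, 2.
  2·M_0 + 8·M_1 + 2·M_2 = 6(Δ_1 - Δ_0) = -48
  2·M_1 + 8·M_2 + 2·M_3 = 6(Δ_2 - Δ_1) = 27
Clamped end conditions give two more equations: 2h_0·M_0 + h_0·M_1 = 6(Δ_0 - s'(0)) = 21 and h_2·M_2 + 2h_2·M_3 = 6(s'(6) - Δ_2) = -24.
Hence M_0 = 32/3, M_1 = -65/6, M_2 = 26/3, M_3 = -31/3.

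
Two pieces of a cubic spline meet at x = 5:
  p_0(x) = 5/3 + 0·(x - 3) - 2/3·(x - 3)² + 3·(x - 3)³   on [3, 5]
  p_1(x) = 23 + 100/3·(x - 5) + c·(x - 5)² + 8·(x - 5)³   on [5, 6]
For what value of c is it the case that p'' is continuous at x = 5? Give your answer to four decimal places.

17.3333

p_0''(x) = -4/3 + 18·(x - 3), so p_0''(5) = 104/3. On the right, p_1''(5) = 2c, so c = 52/3.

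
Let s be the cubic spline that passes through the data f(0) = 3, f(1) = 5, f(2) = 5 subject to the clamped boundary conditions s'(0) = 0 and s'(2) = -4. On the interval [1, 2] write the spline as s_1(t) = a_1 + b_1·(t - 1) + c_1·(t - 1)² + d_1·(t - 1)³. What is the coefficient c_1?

-1

Write σ_i for s''(x_i). With h_i = 1, 1 and divided differences Δ_i = 2, 0, the continuity of s' gives the tridiagonal system
  1·σ_0 + 4·σ_1 + 1·σ_2 = 6(Δ_1 - Δ_0) = -12
Clamped end conditions give two more equations: 2h_0·σ_0 + h_0·σ_1 = 6(Δ_0 - s'(0)) = 12 and h_1·σ_1 + 2h_1·σ_2 = 6(s'(2) - Δ_1) = -24.
Solving the tridiagonal system: σ_0 = 7, σ_1 = -2, σ_2 = -11.
On [1, 2], with s_1(t) = a_1 + b_1·(t - 1) + c_1·(t - 1)² + d_1·(t - 1)³: c_1 = σ_1/2 = -1, d_1 = (σ_2 - σ_1)/(6h_1) = -3/2, b_1 = Δ_1 - h_1(2σ_1 + σ_2)/6 = 5/2.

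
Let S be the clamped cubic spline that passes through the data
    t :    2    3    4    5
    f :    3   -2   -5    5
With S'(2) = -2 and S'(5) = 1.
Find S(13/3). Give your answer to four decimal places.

-1.4741

With σ_i denoting the second derivative at x_i, h_i = 1, 1, 1, and Δ_i = (y_(i+1) − y_i)/h_i = -5, -3, 10:
  1·σ_0 + 4·σ_1 + 1·σ_2 = 6(Δ_1 - Δ_0) = 12
  1·σ_1 + 4·σ_2 + 1·σ_3 = 6(Δ_2 - Δ_1) = 78
Clamped end conditions give two more equations: 2h_0·σ_0 + h_0·σ_1 = 6(Δ_0 - S'(2)) = -18 and h_2·σ_2 + 2h_2·σ_3 = 6(S'(5) - Δ_2) = -54.
Forward elimination and back-substitution give σ_0 = -38/5, σ_1 = -14/5, σ_2 = 154/5, σ_3 = -212/5.
On [4, 5], S(t) = -5 + 34/5·(t - 4) + 77/5·(t - 4)² - 61/5·(t - 4)³.
With (t - 4) = 1/3: S(13/3) = -199/135.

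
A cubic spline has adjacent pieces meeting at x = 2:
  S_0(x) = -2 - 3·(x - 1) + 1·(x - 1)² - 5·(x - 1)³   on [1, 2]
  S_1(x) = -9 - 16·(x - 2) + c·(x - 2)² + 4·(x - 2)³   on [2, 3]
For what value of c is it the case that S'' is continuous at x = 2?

-14

S_0''(x) = 2 - 30·(x - 1), so S_0''(2) = -28. On the right, S_1''(2) = 2c, so c = -14.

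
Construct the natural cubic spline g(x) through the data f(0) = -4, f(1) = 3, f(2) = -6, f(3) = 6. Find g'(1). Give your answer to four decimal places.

With M_i denoting the second derivative at x_i, h_i = 1, 1, 1, and Δ_i = (y_(i+1) − y_i)/h_i = 7, -9, 12:
  1·M_0 + 4·M_1 + 1·M_2 = 6(Δ_1 - Δ_0) = -96
  1·M_1 + 4·M_2 + 1·M_3 = 6(Δ_2 - Δ_1) = 126
Natural end conditions: M_0 = M_3 = 0.
Forward elimination and back-substitution give M_0 = 0, M_1 = -34, M_2 = 40, M_3 = 0.
On [1, 2], g'(x) = b_1 + 2c_1·(x - 1) + 3d_1·(x - 1)² with b_1 = Δ_1 - h_1(2M_1 + M_2)/6 = -13/3, c_1 = M_1/2 = -17, d_1 = (M_2 - M_1)/(6h_1) = 37/3. So g'(1) = -13/3.

-4.3333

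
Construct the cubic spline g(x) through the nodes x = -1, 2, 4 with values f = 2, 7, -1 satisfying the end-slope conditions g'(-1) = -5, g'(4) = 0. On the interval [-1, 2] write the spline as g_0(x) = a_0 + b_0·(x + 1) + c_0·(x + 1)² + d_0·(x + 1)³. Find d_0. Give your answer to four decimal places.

Write M_i for g''(x_i). With h_i = 3, 2 and divided differences Δ_i = 5/3, -4, the continuity of g' gives the tridiagonal system
  3·M_0 + 10·M_1 + 2·M_2 = 6(Δ_1 - Δ_0) = -34
Clamped end conditions give two more equations: 2h_0·M_0 + h_0·M_1 = 6(Δ_0 - g'(-1)) = 40 and h_1·M_1 + 2h_1·M_2 = 6(g'(4) - Δ_1) = 24.
Solving: M_0 = 166/15, M_1 = -44/5, M_2 = 52/5.
On [-1, 2], with g_0(x) = a_0 + b_0·(x + 1) + c_0·(x + 1)² + d_0·(x + 1)³: c_0 = M_0/2 = 83/15, d_0 = (M_1 - M_0)/(6h_0) = -149/135, b_0 = Δ_0 - h_0(2M_0 + M_1)/6 = -5.

-1.1037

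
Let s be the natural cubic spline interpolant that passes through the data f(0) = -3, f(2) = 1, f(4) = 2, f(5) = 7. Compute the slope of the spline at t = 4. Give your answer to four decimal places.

Write M_i for s''(x_i). With h_i = 2, 2, 1 and divided differences Δ_i = 2, 1/2, 5, the continuity of s' gives the tridiagonal system
  2·M_0 + 8·M_1 + 2·M_2 = 6(Δ_1 - Δ_0) = -9
  2·M_1 + 6·M_2 + 1·M_3 = 6(Δ_2 - Δ_1) = 27
Natural end conditions: M_0 = M_3 = 0.
Solving: M_0 = 0, M_1 = -27/11, M_2 = 117/22, M_3 = 0.
On [4, 5], s'(t) = b_2 + 2c_2·(t - 4) + 3d_2·(t - 4)² with b_2 = Δ_2 - h_2(2M_2 + M_3)/6 = 71/22, c_2 = M_2/2 = 117/44, d_2 = (M_3 - M_2)/(6h_2) = -39/44. So s'(4) = 71/22.

3.2273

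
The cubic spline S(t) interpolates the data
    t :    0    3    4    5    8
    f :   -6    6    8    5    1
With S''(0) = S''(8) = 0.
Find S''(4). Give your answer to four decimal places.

-7.9333

Write M_i for S''(x_i). With h_i = 3, 1, 1, 3 and divided differences Δ_i = 4, 2, -3, -4/3, the continuity of S' gives the tridiagonal system
  3·M_0 + 8·M_1 + 1·M_2 = 6(Δ_1 - Δ_0) = -12
  1·M_1 + 4·M_2 + 1·M_3 = 6(Δ_2 - Δ_1) = -30
  1·M_2 + 8·M_3 + 3·M_4 = 6(Δ_3 - Δ_2) = 10
Natural end conditions: M_0 = M_4 = 0.
Solving the tridiagonal system: M_0 = 0, M_1 = -61/120, M_2 = -119/15, M_3 = 269/120, M_4 = 0.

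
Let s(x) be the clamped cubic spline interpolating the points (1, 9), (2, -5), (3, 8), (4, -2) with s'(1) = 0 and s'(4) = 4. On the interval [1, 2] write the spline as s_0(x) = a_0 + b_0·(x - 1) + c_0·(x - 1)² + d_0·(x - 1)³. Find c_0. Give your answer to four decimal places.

-40.8667

Let M_i = s''(x_i). Step sizes h_i = 1, 1, 1; slopes of the chords Δ_i = (y_(i+1) - y_i)/h_i = -14, 13, -10.
  1·M_0 + 4·M_1 + 1·M_2 = 6(Δ_1 - Δ_0) = 162
  1·M_1 + 4·M_2 + 1·M_3 = 6(Δ_2 - Δ_1) = -138
Clamped end conditions give two more equations: 2h_0·M_0 + h_0·M_1 = 6(Δ_0 - s'(1)) = -84 and h_2·M_2 + 2h_2·M_3 = 6(s'(4) - Δ_2) = 84.
Forward elimination and back-substitution give M_0 = -1226/15, M_1 = 1192/15, M_2 = -1112/15, M_3 = 1186/15.
On [1, 2], with s_0(x) = a_0 + b_0·(x - 1) + c_0·(x - 1)² + d_0·(x - 1)³: c_0 = M_0/2 = -613/15, d_0 = (M_1 - M_0)/(6h_0) = 403/15, b_0 = Δ_0 - h_0(2M_0 + M_1)/6 = 0.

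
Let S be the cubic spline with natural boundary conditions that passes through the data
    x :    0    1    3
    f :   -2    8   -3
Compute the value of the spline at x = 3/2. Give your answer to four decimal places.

With σ_i denoting the second derivative at x_i, h_i = 1, 2, and Δ_i = (y_(i+1) − y_i)/h_i = 10, -11/2:
  1·σ_0 + 6·σ_1 + 2·σ_2 = 6(Δ_1 - Δ_0) = -93
Natural end conditions: σ_0 = σ_2 = 0.
Hence σ_0 = 0, σ_1 = -31/2, σ_2 = 0.
On [1, 3], S(x) = 8 + 29/6·(x - 1) - 31/4·(x - 1)² + 31/24·(x - 1)³.
With (x - 1) = 1/2: S(3/2) = 553/64.

8.6406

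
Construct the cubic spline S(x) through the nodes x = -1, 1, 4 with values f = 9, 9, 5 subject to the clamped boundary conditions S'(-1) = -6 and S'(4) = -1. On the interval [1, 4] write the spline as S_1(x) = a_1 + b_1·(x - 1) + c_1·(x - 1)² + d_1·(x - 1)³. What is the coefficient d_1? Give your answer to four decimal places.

0.3185

Let M_i = S''(x_i). Step sizes h_i = 2, 3; slopes of the chords Δ_i = (y_(i+1) - y_i)/h_i = 0, -4/3.
  2·M_0 + 10·M_1 + 3·M_2 = 6(Δ_1 - Δ_0) = -8
Clamped end conditions give two more equations: 2h_0·M_0 + h_0·M_1 = 6(Δ_0 - S'(-1)) = 36 and h_1·M_1 + 2h_1·M_2 = 6(S'(4) - Δ_1) = 2.
Forward elimination and back-substitution give M_0 = 54/5, M_1 = -18/5, M_2 = 32/15.
On [1, 4], with S_1(x) = a_1 + b_1·(x - 1) + c_1·(x - 1)² + d_1·(x - 1)³: c_1 = M_1/2 = -9/5, d_1 = (M_2 - M_1)/(6h_1) = 43/135, b_1 = Δ_1 - h_1(2M_1 + M_2)/6 = 6/5.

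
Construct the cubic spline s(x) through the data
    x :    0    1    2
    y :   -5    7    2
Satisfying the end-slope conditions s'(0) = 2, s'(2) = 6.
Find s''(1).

With m_i denoting the second derivative at x_i, h_i = 1, 1, and Δ_i = (y_(i+1) − y_i)/h_i = 12, -5:
  1·m_0 + 4·m_1 + 1·m_2 = 6(Δ_1 - Δ_0) = -102
Clamped end conditions give two more equations: 2h_0·m_0 + h_0·m_1 = 6(Δ_0 - s'(0)) = 60 and h_1·m_1 + 2h_1·m_2 = 6(s'(2) - Δ_1) = 66.
Forward elimination and back-substitution give m_0 = 115/2, m_1 = -55, m_2 = 121/2.

-55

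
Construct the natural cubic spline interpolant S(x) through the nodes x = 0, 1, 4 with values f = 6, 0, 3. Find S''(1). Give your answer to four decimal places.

With m_i denoting the second derivative at x_i, h_i = 1, 3, and Δ_i = (y_(i+1) − y_i)/h_i = -6, 1:
  1·m_0 + 8·m_1 + 3·m_2 = 6(Δ_1 - Δ_0) = 42
Natural end conditions: m_0 = m_2 = 0.
Solving the tridiagonal system: m_0 = 0, m_1 = 21/4, m_2 = 0.

5.2500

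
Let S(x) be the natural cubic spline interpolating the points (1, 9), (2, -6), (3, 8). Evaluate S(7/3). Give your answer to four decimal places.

Put σ_i = S'' at the i-th knot. Here h = (1, 1) and Δ = (-15, 14), so the interior equations h_(i-1)·σ_(i-1) + 2(h_(i-1)+h_i)·σ_i + h_i·σ_(i+1) = 6(Δ_i − Δ_(i-1)) read
  1·σ_0 + 4·σ_1 + 1·σ_2 = 6(Δ_1 - Δ_0) = 174
Natural end conditions: σ_0 = σ_2 = 0.
Solving: σ_0 = 0, σ_1 = 87/2, σ_2 = 0.
On [2, 3], S(x) = -6 - 1/2·(x - 2) + 87/4·(x - 2)² - 29/4·(x - 2)³.
With (x - 2) = 1/3: S(7/3) = -217/54.

-4.0185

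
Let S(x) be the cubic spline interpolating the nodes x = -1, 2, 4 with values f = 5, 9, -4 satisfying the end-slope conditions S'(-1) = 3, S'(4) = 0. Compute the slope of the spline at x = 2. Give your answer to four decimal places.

Put M_i = S'' at the i-th knot. Here h = (3, 2) and Δ = (4/3, -13/2), so the interior equations h_(i-1)·M_(i-1) + 2(h_(i-1)+h_i)·M_i + h_i·M_(i+1) = 6(Δ_i − Δ_(i-1)) read
  3·M_0 + 10·M_1 + 2·M_2 = 6(Δ_1 - Δ_0) = -47
Clamped end conditions give two more equations: 2h_0·M_0 + h_0·M_1 = 6(Δ_0 - S'(-1)) = -10 and h_1·M_1 + 2h_1·M_2 = 6(S'(4) - Δ_1) = 39.
Hence M_0 = 73/30, M_1 = -41/5, M_2 = 277/20.
On [2, 4], S'(x) = b_1 + 2c_1·(x - 2) + 3d_1·(x - 2)² with b_1 = Δ_1 - h_1(2M_1 + M_2)/6 = -113/20, c_1 = M_1/2 = -41/10, d_1 = (M_2 - M_1)/(6h_1) = 147/80. So S'(2) = -113/20.

-5.6500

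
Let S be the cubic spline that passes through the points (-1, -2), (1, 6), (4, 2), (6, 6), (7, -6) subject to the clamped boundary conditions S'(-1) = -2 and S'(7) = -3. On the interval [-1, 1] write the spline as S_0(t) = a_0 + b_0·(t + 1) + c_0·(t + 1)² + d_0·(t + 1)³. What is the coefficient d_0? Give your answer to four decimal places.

Write M_i for S''(x_i). With h_i = 2, 3, 2, 1 and divided differences Δ_i = 4, -4/3, 2, -12, the continuity of S' gives the tridiagonal system
  2·M_0 + 10·M_1 + 3·M_2 = 6(Δ_1 - Δ_0) = -32
  3·M_1 + 10·M_2 + 2·M_3 = 6(Δ_2 - Δ_1) = 20
  2·M_2 + 6·M_3 + 1·M_4 = 6(Δ_3 - Δ_2) = -84
Clamped end conditions give two more equations: 2h_0·M_0 + h_0·M_1 = 6(Δ_0 - S'(-1)) = 36 and h_3·M_3 + 2h_3·M_4 = 6(S'(7) - Δ_3) = 54.
Solving: M_0 = 1213/91, M_1 = -788/91, M_2 = 2542/273, M_3 = -6434/273, M_4 = 10588/273.
On [-1, 1], with S_0(t) = a_0 + b_0·(t + 1) + c_0·(t + 1)² + d_0·(t + 1)³: c_0 = M_0/2 = 1213/182, d_0 = (M_1 - M_0)/(6h_0) = -667/364, b_0 = Δ_0 - h_0(2M_0 + M_1)/6 = -2.

-1.8324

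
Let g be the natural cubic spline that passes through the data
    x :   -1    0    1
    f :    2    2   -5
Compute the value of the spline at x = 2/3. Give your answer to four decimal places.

-2.1481

Put M_i = g'' at the i-th knot. Here h = (1, 1) and Δ = (0, -7), so the interior equations h_(i-1)·M_(i-1) + 2(h_(i-1)+h_i)·M_i + h_i·M_(i+1) = 6(Δ_i − Δ_(i-1)) read
  1·M_0 + 4·M_1 + 1·M_2 = 6(Δ_1 - Δ_0) = -42
Natural end conditions: M_0 = M_2 = 0.
Hence M_0 = 0, M_1 = -21/2, M_2 = 0.
On [0, 1], g(x) = 2 - 7/2·x - 21/4·x² + 7/4·x³.
With x = 2/3: g(2/3) = -58/27.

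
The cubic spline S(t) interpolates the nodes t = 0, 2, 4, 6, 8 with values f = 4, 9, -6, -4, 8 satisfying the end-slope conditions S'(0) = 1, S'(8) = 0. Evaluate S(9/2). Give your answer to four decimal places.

-7.9860

Put M_i = S'' at the i-th knot. Here h = (2, 2, 2, 2) and Δ = (5/2, -15/2, 1, 6), so the interior equations h_(i-1)·M_(i-1) + 2(h_(i-1)+h_i)·M_i + h_i·M_(i+1) = 6(Δ_i − Δ_(i-1)) read
  2·M_0 + 8·M_1 + 2·M_2 = 6(Δ_1 - Δ_0) = -60
  2·M_1 + 8·M_2 + 2·M_3 = 6(Δ_2 - Δ_1) = 51
  2·M_2 + 8·M_3 + 2·M_4 = 6(Δ_3 - Δ_2) = 30
Clamped end conditions give two more equations: 2h_0·M_0 + h_0·M_1 = 6(Δ_0 - S'(0)) = 9 and h_3·M_3 + 2h_3·M_4 = 6(S'(8) - Δ_3) = -36.
Solving the tridiagonal system: M_0 = 449/56, M_1 = -323/28, M_2 = 65/8, M_3 = 127/28, M_4 = -631/56.
On [4, 6], S(t) = -6 - 83/14·(t - 4) + 65/16·(t - 4)² - 67/224·(t - 4)³.
With (t - 4) = 1/2: S(9/2) = -14311/1792.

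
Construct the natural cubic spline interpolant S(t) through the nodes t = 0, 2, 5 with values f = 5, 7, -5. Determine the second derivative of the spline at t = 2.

With M_i denoting the second derivative at x_i, h_i = 2, 3, and Δ_i = (y_(i+1) − y_i)/h_i = 1, -4:
  2·M_0 + 10·M_1 + 3·M_2 = 6(Δ_1 - Δ_0) = -30
Natural end conditions: M_0 = M_2 = 0.
Solving the tridiagonal system: M_0 = 0, M_1 = -3, M_2 = 0.

-3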